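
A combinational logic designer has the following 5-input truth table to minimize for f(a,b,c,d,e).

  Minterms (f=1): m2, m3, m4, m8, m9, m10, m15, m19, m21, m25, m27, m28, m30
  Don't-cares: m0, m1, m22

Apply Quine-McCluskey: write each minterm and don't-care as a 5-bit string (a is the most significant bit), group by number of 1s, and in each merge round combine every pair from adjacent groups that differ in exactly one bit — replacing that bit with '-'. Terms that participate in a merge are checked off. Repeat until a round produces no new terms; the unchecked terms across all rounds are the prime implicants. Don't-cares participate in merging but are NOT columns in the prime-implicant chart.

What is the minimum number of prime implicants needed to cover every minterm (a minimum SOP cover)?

size-2^0 implicants → 00000(✓)  00001(✓)  00010(✓)  00011(✓)  00100(✓)  01000(✓)  01001(✓)  01010(✓)  01111  10011(✓)  10101  10110(✓)  11001(✓)  11011(✓)  11100(✓)  11110(✓)
size-2^1 implicants → -0011  -1001  0-000(✓)  0-001(✓)  0-010(✓)  00-00  000-0(✓)  000-1(✓)  0000-(✓)  0001-(✓)  010-0(✓)  0100-(✓)  1-011  1-110  110-1  111-0
size-2^2 implicants → 0-0-0  0-00-  000--
Unchecked terms (primes): -0011, -1001, 0-0-0, 0-00-, 00-00, 000--, 01111, 1-011, 1-110, 10101, 110-1, 111-0
Minterm coverage:
  m2 ⊆ 0-0-0,000--
  m3 ⊆ -0011,000--
  m4 ⊆ 00-00 [E]
  m8 ⊆ 0-0-0,0-00-
  m9 ⊆ -1001,0-00-
  m10 ⊆ 0-0-0 [E]
  m15 ⊆ 01111 [E]
  m19 ⊆ -0011,1-011
  m21 ⊆ 10101 [E]
  m25 ⊆ -1001,110-1
  m27 ⊆ 1-011,110-1
  m28 ⊆ 111-0 [E]
  m30 ⊆ 1-110,111-0
E = {0-0-0, 00-00, 01111, 10101, 111-0}
Petrick residual → -0011, -1001, 1-011
Cover = b'c'de + bc'd'e + a'c'e' + a'b'd'e' + a'bcde + ac'de + ab'cd'e + abce'  |cover|=8

8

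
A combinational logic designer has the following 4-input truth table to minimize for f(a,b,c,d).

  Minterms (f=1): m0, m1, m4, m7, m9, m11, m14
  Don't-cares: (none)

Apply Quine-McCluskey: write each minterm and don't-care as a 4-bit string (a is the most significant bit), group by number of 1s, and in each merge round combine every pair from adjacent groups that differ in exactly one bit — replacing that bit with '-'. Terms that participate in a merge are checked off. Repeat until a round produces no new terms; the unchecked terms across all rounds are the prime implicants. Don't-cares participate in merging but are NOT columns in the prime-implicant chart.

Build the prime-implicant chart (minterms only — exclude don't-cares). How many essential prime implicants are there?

4

[col 0] 0000*, 0001*, 0100*, 0111, 1001*, 1011*, 1110
[col 1] -001, 0-00, 000-, 10-1
Prime implicants: -001, 0-00, 000-, 0111, 10-1, 1110
PI chart (minterm → PIs covering it):
  0 | 0-00,000-
  1 | -001,000-
  4 | 0-00  (sole → essential)
  7 | 0111  (sole → essential)
  9 | -001,10-1
  11 | 10-1  (sole → essential)
  14 | 1110  (sole → essential)
Essential prime implicants: 0-00, 0111, 10-1, 1110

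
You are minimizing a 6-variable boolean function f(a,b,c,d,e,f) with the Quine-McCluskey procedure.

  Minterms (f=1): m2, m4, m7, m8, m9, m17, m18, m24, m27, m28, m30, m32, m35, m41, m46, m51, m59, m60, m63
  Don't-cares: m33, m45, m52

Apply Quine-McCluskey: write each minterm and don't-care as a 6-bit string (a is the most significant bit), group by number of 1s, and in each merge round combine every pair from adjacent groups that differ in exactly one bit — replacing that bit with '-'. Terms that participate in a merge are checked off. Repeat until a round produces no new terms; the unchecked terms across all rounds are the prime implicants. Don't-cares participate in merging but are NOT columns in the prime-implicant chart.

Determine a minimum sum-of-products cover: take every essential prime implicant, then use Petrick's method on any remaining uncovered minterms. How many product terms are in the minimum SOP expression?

Round 0: 000010✓ 000100 000111 001000✓ 001001✓ 010001 010010✓ 011000✓ 011011✓ 011100✓ 011110✓ 100000✓ 100001✓ 100011✓ 101001✓ 101101✓ 101110 110011✓ 110100✓ 111011✓ 111100✓ 111111✓
Round 1: -01001 -11011 -11100 0-0010 0-1000 00100- 011-00 0111-0 1-0011 10-001 1000-1 10000- 101-01 11-011 11-100 111-11
PIs = {-01001, -11011, -11100, 0-0010, 0-1000, 000100, 000111, 00100-, 010001, 011-00, 0111-0, 1-0011, 10-001, 1000-1, 10000-, 101-01, 101110, 11-011, 11-100, 111-11}
Coverage chart:
  m2: 0-0010 ←essential
  m4: 000100 ←essential
  m7: 000111 ←essential
  m8: 0-1000,00100-
  m9: -01001,00100-
  m17: 010001 ←essential
  m18: 0-0010 ←essential
  m24: 0-1000,011-00
  m27: -11011 ←essential
  m28: -11100,011-00,0111-0
  m30: 0111-0 ←essential
  m32: 10000- ←essential
  m35: 1-0011,1000-1
  m41: -01001,10-001,101-01
  m46: 101110 ←essential
  m51: 1-0011,11-011
  m59: -11011,11-011,111-11
  m60: -11100,11-100
  m63: 111-11 ←essential
Essential: -11011, 0-0010, 000100, 000111, 010001, 0111-0, 10000-, 101110, 111-11
Petrick residual → -01001, -11100, 0-1000, 1-0011
Min cover (13 terms): b'cd'e'f + bcd'ef + bcde'f' + a'c'd'ef' + a'cd'e'f' + a'b'c'de'f' + a'b'c'def + a'bc'd'e'f + a'bcdf' + ac'd'ef + ab'c'd'e' + ab'cdef' + abcef

13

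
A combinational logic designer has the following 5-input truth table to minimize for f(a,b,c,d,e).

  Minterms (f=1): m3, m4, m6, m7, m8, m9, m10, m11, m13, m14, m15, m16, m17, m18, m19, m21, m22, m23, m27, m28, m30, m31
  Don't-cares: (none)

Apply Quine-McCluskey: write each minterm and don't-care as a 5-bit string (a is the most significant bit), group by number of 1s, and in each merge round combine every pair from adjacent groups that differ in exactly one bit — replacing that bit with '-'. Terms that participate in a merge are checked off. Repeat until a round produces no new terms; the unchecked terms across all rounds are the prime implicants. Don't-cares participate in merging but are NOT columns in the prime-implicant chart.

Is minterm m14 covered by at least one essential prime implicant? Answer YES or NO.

size-2^0 implicants → 00011(✓)  00100(✓)  00110(✓)  00111(✓)  01000(✓)  01001(✓)  01010(✓)  01011(✓)  01101(✓)  01110(✓)  01111(✓)  10000(✓)  10001(✓)  10010(✓)  10011(✓)  10101(✓)  10110(✓)  10111(✓)  11011(✓)  11100(✓)  11110(✓)  11111(✓)
size-2^1 implicants → -0011(✓)  -0110(✓)  -0111(✓)  -1011(✓)  -1110(✓)  -1111(✓)  0-011(✓)  0-110(✓)  0-111(✓)  00-11(✓)  001-0  0011-(✓)  01-01(✓)  01-10(✓)  01-11(✓)  010-0(✓)  010-1(✓)  0100-(✓)  0101-(✓)  011-1(✓)  0111-(✓)  1-011(✓)  1-110(✓)  1-111(✓)  10-01(✓)  10-10(✓)  10-11(✓)  100-0(✓)  100-1(✓)  1000-(✓)  1001-(✓)  101-1(✓)  1011-(✓)  11-11(✓)  111-0  1111-(✓)
size-2^2 implicants → --011(✓)  --110(✓)  --111(✓)  -0-11(✓)  -011-(✓)  -1-11(✓)  -111-(✓)  0--11(✓)  0-11-(✓)  01--1  01-1-  010--  1--11(✓)  1-11-(✓)  10--1  10-1-  100--
size-2^3 implicants → ---11  --11-
Unchecked terms (primes): ---11, --11-, 001-0, 01--1, 01-1-, 010--, 10--1, 10-1-, 100--, 111-0
Minterm coverage:
  m3 ⊆ ---11 [E]
  m4 ⊆ 001-0 [E]
  m6 ⊆ --11-,001-0
  m7 ⊆ ---11,--11-
  m8 ⊆ 010-- [E]
  m9 ⊆ 01--1,010--
  m10 ⊆ 01-1-,010--
  m11 ⊆ ---11,01--1,01-1-,010--
  m13 ⊆ 01--1 [E]
  m14 ⊆ --11-,01-1-
  m15 ⊆ ---11,--11-,01--1,01-1-
  m16 ⊆ 100-- [E]
  m17 ⊆ 10--1,100--
  m18 ⊆ 10-1-,100--
  m19 ⊆ ---11,10--1,10-1-,100--
  m21 ⊆ 10--1 [E]
  m22 ⊆ --11-,10-1-
  m23 ⊆ ---11,--11-,10--1,10-1-
  m27 ⊆ ---11 [E]
  m28 ⊆ 111-0 [E]
  m30 ⊆ --11-,111-0
  m31 ⊆ ---11,--11-
E = {---11, 001-0, 01--1, 010--, 10--1, 100--, 111-0}

NO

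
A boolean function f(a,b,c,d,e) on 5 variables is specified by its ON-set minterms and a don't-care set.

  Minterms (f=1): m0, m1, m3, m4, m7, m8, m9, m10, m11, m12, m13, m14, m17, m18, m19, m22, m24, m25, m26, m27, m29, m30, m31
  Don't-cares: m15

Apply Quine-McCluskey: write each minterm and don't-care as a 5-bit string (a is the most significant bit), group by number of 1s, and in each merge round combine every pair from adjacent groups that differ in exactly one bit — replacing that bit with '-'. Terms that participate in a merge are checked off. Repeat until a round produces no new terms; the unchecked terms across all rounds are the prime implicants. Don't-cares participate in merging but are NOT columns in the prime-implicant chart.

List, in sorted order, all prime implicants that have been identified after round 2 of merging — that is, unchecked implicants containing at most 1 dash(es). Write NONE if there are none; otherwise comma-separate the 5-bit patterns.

NONE

Round 0: 00000✓ 00001✓ 00011✓ 00100✓ 00111✓ 01000✓ 01001✓ 01010✓ 01011✓ 01100✓ 01101✓ 01110✓ 01111✓ 10001✓ 10010✓ 10011✓ 10110✓ 11000✓ 11001✓ 11010✓ 11011✓ 11101✓ 11110✓ 11111✓
Round 1: -0001✓ -0011✓ -1000✓ -1001✓ -1010✓ -1011✓ -1101✓ -1110✓ -1111✓ 0-000✓ 0-001✓ 0-011✓ 0-100✓ 0-111✓ 00-00✓ 00-11✓ 000-1✓ 0000-✓ 01-00✓ 01-01✓ 01-10✓ 01-11✓ 010-0✓ 010-1✓ 0100-✓ 0101-✓ 011-0✓ 011-1✓ 0110-✓ 0111-✓ 1-001✓ 1-010✓ 1-011✓ 1-110✓ 10-10✓ 100-1✓ 1001-✓ 11-01✓ 11-10✓ 11-11✓ 110-0✓ 110-1✓ 1100-✓ 1101-✓ 111-1✓ 1111-✓
Round 2: --001✓ --011✓ -00-1✓ -1-01✓ -1-10✓ -1-11✓ -10-0✓ -10-1✓ -100-✓ -101-✓ -11-1✓ -111-✓ 0--00 0--11 0-0-1✓ 0-00- 01--0✓ 01--1✓ 01-0-✓ 01-1-✓ 010--✓ 011--✓ 1--10 1-0-1✓ 1-01- 11--1✓ 11-1-✓ 110--✓
Round 3: --0-1 -1--1 -1-1- -10-- 01---
PIs = {--0-1, -1--1, -1-1-, -10--, 0--00, 0--11, 0-00-, 01---, 1--10, 1-01-}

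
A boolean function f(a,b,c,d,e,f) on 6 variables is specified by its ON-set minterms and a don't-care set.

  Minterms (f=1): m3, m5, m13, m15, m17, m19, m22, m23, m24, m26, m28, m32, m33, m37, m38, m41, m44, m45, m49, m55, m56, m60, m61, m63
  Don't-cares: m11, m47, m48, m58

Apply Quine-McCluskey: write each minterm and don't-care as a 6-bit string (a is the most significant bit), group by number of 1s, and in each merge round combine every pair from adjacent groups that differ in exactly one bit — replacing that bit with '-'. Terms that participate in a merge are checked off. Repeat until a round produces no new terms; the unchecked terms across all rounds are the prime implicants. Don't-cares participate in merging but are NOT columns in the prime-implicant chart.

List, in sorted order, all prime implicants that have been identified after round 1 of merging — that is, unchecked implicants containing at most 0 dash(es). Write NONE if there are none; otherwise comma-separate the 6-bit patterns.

Round 0: 000011✓ 000101✓ 001011✓ 001101✓ 001111✓ 010001✓ 010011✓ 010110✓ 010111✓ 011000✓ 011010✓ 011100✓ 100000✓ 100001✓ 100101✓ 100110 101001✓ 101100✓ 101101✓ 101111✓ 110000✓ 110001✓ 110111✓ 111000✓ 111010✓ 111100✓ 111101✓ 111111✓
Round 1: -00101✓ -01101✓ -01111✓ -10001 -10111 -11000✓ -11010✓ -11100✓ 0-0011 00-011 00-101✓ 001-11 0011-1✓ 010-11 0100-1 01011- 011-00✓ 0110-0✓ 1-0000✓ 1-0001✓ 1-1100✓ 1-1101✓ 1-1111✓ 10-001✓ 10-101✓ 100-01✓ 10000-✓ 101-01✓ 1011-1✓ 10110-✓ 11-000 11-111 11000-✓ 111-00✓ 1110-0✓ 1111-1✓ 11110-✓
Round 2: -0-101 -011-1 -11-00 -110-0 1-000- 1-11-1 1-110- 10--01
PIs = {-0-101, -011-1, -10001, -10111, -11-00, -110-0, 0-0011, 00-011, 001-11, 010-11, 0100-1, 01011-, 1-000-, 1-11-1, 1-110-, 10--01, 100110, 11-000, 11-111}

100110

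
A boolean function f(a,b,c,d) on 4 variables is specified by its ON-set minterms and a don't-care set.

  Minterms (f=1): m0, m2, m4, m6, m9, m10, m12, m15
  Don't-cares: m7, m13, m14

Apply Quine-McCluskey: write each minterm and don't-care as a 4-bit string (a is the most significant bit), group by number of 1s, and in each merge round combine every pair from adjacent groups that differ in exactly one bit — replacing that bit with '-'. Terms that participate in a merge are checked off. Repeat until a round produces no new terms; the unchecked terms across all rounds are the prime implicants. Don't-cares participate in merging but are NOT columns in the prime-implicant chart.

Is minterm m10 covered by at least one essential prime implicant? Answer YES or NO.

YES

[col 0] 0000*, 0010*, 0100*, 0110*, 0111*, 1001*, 1010*, 1100*, 1101*, 1110*, 1111*
[col 1] -010*, -100*, -110*, -111*, 0-00*, 0-10*, 00-0*, 01-0*, 011-*, 1-01, 1-10*, 11-0*, 11-1*, 110-*, 111-*
[col 2] --10, -1-0, -11-, 0--0, 11--
Prime implicants: --10, -1-0, -11-, 0--0, 1-01, 11--
PI chart (minterm → PIs covering it):
  0 | 0--0  (sole → essential)
  2 | --10,0--0
  4 | -1-0,0--0
  6 | --10,-1-0,-11-,0--0
  9 | 1-01  (sole → essential)
  10 | --10  (sole → essential)
  12 | -1-0,11--
  15 | -11-,11--
Essential prime implicants: --10, 0--0, 1-01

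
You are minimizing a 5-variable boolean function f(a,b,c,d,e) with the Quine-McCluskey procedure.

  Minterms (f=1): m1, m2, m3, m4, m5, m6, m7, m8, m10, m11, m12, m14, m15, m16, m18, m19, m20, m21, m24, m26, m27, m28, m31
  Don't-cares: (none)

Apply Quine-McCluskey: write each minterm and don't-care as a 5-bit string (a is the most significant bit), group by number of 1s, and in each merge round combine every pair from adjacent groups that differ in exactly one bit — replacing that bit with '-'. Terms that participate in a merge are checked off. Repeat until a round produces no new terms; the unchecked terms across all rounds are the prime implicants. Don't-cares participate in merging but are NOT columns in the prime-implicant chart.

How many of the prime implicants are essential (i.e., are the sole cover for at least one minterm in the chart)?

Round 0: 00001✓ 00010✓ 00011✓ 00100✓ 00101✓ 00110✓ 00111✓ 01000✓ 01010✓ 01011✓ 01100✓ 01110✓ 01111✓ 10000✓ 10010✓ 10011✓ 10100✓ 10101✓ 11000✓ 11010✓ 11011✓ 11100✓ 11111✓
Round 1: -0010✓ -0011✓ -0100✓ -0101✓ -1000✓ -1010✓ -1011✓ -1100✓ -1111✓ 0-010✓ 0-011✓ 0-100✓ 0-110✓ 0-111✓ 00-01✓ 00-10✓ 00-11✓ 000-1✓ 0001-✓ 001-0✓ 001-1✓ 0010-✓ 0011-✓ 01-00✓ 01-10✓ 01-11✓ 010-0✓ 0101-✓ 011-0✓ 0111-✓ 1-000✓ 1-010✓ 1-011✓ 1-100✓ 10-00✓ 100-0✓ 1001-✓ 1010-✓ 11-00✓ 11-11✓ 110-0✓ 1101-✓
Round 2: --010✓ --011✓ --100 -001-✓ -010- -1-00 -1-11 -10-0 -101-✓ 0--10✓ 0--11✓ 0-01-✓ 0-1-0 0-11-✓ 00--1 00-1-✓ 001-- 01--0 01-1-✓ 1--00 1-0-0 1-01-✓
Round 3: --01- 0--1-
PIs = {--01-, --100, -010-, -1-00, -1-11, -10-0, 0--1-, 0-1-0, 00--1, 001--, 01--0, 1--00, 1-0-0}
Coverage chart:
  m1: 00--1 ←essential
  m2: --01-,0--1-
  m3: --01-,0--1-,00--1
  m4: --100,-010-,0-1-0,001--
  m5: -010-,00--1,001--
  m6: 0--1-,0-1-0,001--
  m7: 0--1-,00--1,001--
  m8: -1-00,-10-0,01--0
  m10: --01-,-10-0,0--1-,01--0
  m11: --01-,-1-11,0--1-
  m12: --100,-1-00,0-1-0,01--0
  m14: 0--1-,0-1-0,01--0
  m15: -1-11,0--1-
  m16: 1--00,1-0-0
  m18: --01-,1-0-0
  m19: --01- ←essential
  m20: --100,-010-,1--00
  m21: -010- ←essential
  m24: -1-00,-10-0,1--00,1-0-0
  m26: --01-,-10-0,1-0-0
  m27: --01-,-1-11
  m28: --100,-1-00,1--00
  m31: -1-11 ←essential
Essential: --01-, -010-, -1-11, 00--1

4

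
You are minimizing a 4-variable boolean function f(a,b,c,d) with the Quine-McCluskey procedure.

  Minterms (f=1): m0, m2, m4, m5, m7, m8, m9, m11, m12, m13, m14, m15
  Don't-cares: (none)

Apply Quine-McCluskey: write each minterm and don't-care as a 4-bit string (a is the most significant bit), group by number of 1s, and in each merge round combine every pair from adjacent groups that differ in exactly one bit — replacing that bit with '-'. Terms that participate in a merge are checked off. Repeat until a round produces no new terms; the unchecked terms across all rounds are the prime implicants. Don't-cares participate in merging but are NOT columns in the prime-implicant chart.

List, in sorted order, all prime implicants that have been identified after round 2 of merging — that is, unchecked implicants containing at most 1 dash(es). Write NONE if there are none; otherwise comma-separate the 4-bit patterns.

00-0

[col 0] 0000*, 0010*, 0100*, 0101*, 0111*, 1000*, 1001*, 1011*, 1100*, 1101*, 1110*, 1111*
[col 1] -000*, -100*, -101*, -111*, 0-00*, 00-0, 01-1*, 010-*, 1-00*, 1-01*, 1-11*, 10-1*, 100-*, 11-0*, 11-1*, 110-*, 111-*
[col 2] --00, -1-1, -10-, 1--1, 1-0-, 11--
Prime implicants: --00, -1-1, -10-, 00-0, 1--1, 1-0-, 11--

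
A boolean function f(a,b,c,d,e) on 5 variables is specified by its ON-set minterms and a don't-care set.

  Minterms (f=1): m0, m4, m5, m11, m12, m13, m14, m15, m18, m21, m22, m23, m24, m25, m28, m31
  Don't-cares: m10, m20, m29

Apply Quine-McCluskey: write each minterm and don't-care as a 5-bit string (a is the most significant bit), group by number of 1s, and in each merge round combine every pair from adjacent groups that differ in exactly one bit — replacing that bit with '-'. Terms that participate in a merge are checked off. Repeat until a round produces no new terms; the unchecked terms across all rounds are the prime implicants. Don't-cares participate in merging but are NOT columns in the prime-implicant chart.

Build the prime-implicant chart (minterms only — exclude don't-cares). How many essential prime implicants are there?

5

[col 0] 00000*, 00100*, 00101*, 01010*, 01011*, 01100*, 01101*, 01110*, 01111*, 10010*, 10100*, 10101*, 10110*, 10111*, 11000*, 11001*, 11100*, 11101*, 11111*
[col 1] -0100*, -0101*, -1100*, -1101*, -1111*, 0-100*, 0-101*, 00-00, 0010-*, 01-10*, 01-11*, 0101-*, 011-0*, 011-1*, 0110-*, 0111-*, 1-100*, 1-101*, 1-111*, 10-10, 101-0*, 101-1*, 1010-*, 1011-*, 11-00*, 11-01*, 1100-*, 111-1*, 1110-*
[col 2] --100*, --101*, -010-*, -11-1, -110-*, 0-10-*, 01-1-, 011--, 1-1-1, 1-10-*, 101--, 11-0-
[col 3] --10-
Prime implicants: --10-, -11-1, 00-00, 01-1-, 011--, 1-1-1, 10-10, 101--, 11-0-
PI chart (minterm → PIs covering it):
  0 | 00-00  (sole → essential)
  4 | --10-,00-00
  5 | --10-  (sole → essential)
  11 | 01-1-  (sole → essential)
  12 | --10-,011--
  13 | --10-,-11-1,011--
  14 | 01-1-,011--
  15 | -11-1,01-1-,011--
  18 | 10-10  (sole → essential)
  21 | --10-,1-1-1,101--
  22 | 10-10,101--
  23 | 1-1-1,101--
  24 | 11-0-  (sole → essential)
  25 | 11-0-  (sole → essential)
  28 | --10-,11-0-
  31 | -11-1,1-1-1
Essential prime implicants: --10-, 00-00, 01-1-, 10-10, 11-0-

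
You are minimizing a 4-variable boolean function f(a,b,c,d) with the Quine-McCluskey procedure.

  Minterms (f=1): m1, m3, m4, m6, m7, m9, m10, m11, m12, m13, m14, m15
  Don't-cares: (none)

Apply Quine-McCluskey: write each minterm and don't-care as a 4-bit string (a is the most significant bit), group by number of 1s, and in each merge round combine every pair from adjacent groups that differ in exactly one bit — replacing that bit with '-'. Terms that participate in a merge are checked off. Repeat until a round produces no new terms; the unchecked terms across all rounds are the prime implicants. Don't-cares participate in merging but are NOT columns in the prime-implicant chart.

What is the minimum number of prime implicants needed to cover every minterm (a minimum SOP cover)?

Round 0: 0001✓ 0011✓ 0100✓ 0110✓ 0111✓ 1001✓ 1010✓ 1011✓ 1100✓ 1101✓ 1110✓ 1111✓
Round 1: -001✓ -011✓ -100✓ -110✓ -111✓ 0-11✓ 00-1✓ 01-0✓ 011-✓ 1-01✓ 1-10✓ 1-11✓ 10-1✓ 101-✓ 11-0✓ 11-1✓ 110-✓ 111-✓
Round 2: --11 -0-1 -1-0 -11- 1--1 1-1- 11--
PIs = {--11, -0-1, -1-0, -11-, 1--1, 1-1-, 11--}
Coverage chart:
  m1: -0-1 ←essential
  m3: --11,-0-1
  m4: -1-0 ←essential
  m6: -1-0,-11-
  m7: --11,-11-
  m9: -0-1,1--1
  m10: 1-1- ←essential
  m11: --11,-0-1,1--1,1-1-
  m12: -1-0,11--
  m13: 1--1,11--
  m14: -1-0,-11-,1-1-,11--
  m15: --11,-11-,1--1,1-1-,11--
Essential: -0-1, -1-0, 1-1-
Petrick residual → --11, 1--1
Min cover (5 terms): cd + b'd + bd' + ad + ac

5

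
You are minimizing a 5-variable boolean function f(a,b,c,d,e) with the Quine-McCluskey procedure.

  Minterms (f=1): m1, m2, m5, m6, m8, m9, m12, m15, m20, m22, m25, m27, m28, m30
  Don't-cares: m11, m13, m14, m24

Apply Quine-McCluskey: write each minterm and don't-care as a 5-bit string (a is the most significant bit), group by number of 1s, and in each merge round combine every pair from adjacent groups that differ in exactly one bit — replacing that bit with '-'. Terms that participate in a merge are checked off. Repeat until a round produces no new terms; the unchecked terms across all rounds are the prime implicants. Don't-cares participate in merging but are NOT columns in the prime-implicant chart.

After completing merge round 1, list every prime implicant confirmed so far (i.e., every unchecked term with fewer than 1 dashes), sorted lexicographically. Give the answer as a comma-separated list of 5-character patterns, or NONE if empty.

NONE

size-2^0 implicants → 00001(✓)  00010(✓)  00101(✓)  00110(✓)  01000(✓)  01001(✓)  01011(✓)  01100(✓)  01101(✓)  01110(✓)  01111(✓)  10100(✓)  10110(✓)  11000(✓)  11001(✓)  11011(✓)  11100(✓)  11110(✓)
size-2^1 implicants → -0110(✓)  -1000(✓)  -1001(✓)  -1011(✓)  -1100(✓)  -1110(✓)  0-001(✓)  0-101(✓)  0-110(✓)  00-01(✓)  00-10  01-00(✓)  01-01(✓)  01-11(✓)  010-1(✓)  0100-(✓)  011-0(✓)  011-1(✓)  0110-(✓)  0111-(✓)  1-100(✓)  1-110(✓)  101-0(✓)  11-00(✓)  110-1(✓)  1100-(✓)  111-0(✓)
size-2^2 implicants → --110  -1-00  -10-1  -100-  -11-0  0--01  01--1  01-0-  011--  1-1-0
Unchecked terms (primes): --110, -1-00, -10-1, -100-, -11-0, 0--01, 00-10, 01--1, 01-0-, 011--, 1-1-0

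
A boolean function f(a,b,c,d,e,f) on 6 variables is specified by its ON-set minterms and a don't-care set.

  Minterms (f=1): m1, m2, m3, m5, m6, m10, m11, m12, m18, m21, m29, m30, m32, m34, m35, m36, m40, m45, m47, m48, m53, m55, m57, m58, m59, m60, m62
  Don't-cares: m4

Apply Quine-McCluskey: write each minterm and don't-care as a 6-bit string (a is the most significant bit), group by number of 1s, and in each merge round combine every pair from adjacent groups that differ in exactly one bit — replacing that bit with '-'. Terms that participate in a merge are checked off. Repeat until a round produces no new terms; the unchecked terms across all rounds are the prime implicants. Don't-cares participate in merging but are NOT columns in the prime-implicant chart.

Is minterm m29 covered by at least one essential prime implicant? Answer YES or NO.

YES

Round 0: 000001✓ 000010✓ 000011✓ 000100✓ 000101✓ 000110✓ 001010✓ 001011✓ 001100✓ 010010✓ 010101✓ 011101✓ 011110✓ 100000✓ 100010✓ 100011✓ 100100✓ 101000✓ 101101✓ 101111✓ 110000✓ 110101✓ 110111✓ 111001✓ 111010✓ 111011✓ 111100✓ 111110✓
Round 1: -00010✓ -00011✓ -00100 -10101 -11110 0-0010 0-0101 00-010✓ 00-011✓ 00-100 000-01 000-10 0000-1 00001-✓ 0001-0 00010- 00101-✓ 01-101 1-0000 10-000 100-00 1000-0 10001-✓ 1011-1 1101-1 111-10 1110-1 11101- 1111-0
Round 2: -0001- 00-01-
PIs = {-0001-, -00100, -10101, -11110, 0-0010, 0-0101, 00-01-, 00-100, 000-01, 000-10, 0000-1, 0001-0, 00010-, 01-101, 1-0000, 10-000, 100-00, 1000-0, 1011-1, 1101-1, 111-10, 1110-1, 11101-, 1111-0}
Coverage chart:
  m1: 000-01,0000-1
  m2: -0001-,0-0010,00-01-,000-10
  m3: -0001-,00-01-,0000-1
  m5: 0-0101,000-01,00010-
  m6: 000-10,0001-0
  m10: 00-01- ←essential
  m11: 00-01- ←essential
  m12: 00-100 ←essential
  m18: 0-0010 ←essential
  m21: -10101,0-0101,01-101
  m29: 01-101 ←essential
  m30: -11110 ←essential
  m32: 1-0000,10-000,100-00,1000-0
  m34: -0001-,1000-0
  m35: -0001- ←essential
  m36: -00100,100-00
  m40: 10-000 ←essential
  m45: 1011-1 ←essential
  m47: 1011-1 ←essential
  m48: 1-0000 ←essential
  m53: -10101,1101-1
  m55: 1101-1 ←essential
  m57: 1110-1 ←essential
  m58: 111-10,11101-
  m59: 1110-1,11101-
  m60: 1111-0 ←essential
  m62: -11110,111-10,1111-0
Essential: -0001-, -11110, 0-0010, 00-01-, 00-100, 01-101, 1-0000, 10-000, 1011-1, 1101-1, 1110-1, 1111-0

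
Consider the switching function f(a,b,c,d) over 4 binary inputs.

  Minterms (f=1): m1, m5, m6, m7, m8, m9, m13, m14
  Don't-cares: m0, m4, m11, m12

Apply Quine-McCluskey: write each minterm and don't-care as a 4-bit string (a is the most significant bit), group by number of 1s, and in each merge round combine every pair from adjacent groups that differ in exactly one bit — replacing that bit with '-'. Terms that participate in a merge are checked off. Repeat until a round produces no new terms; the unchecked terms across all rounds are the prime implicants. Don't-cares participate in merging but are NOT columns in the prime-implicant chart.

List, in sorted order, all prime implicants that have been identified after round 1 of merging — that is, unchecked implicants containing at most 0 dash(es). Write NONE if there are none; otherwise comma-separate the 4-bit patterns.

[col 0] 0000*, 0001*, 0100*, 0101*, 0110*, 0111*, 1000*, 1001*, 1011*, 1100*, 1101*, 1110*
[col 1] -000*, -001*, -100*, -101*, -110*, 0-00*, 0-01*, 000-*, 01-0*, 01-1*, 010-*, 011-*, 1-00*, 1-01*, 10-1, 100-*, 11-0*, 110-*
[col 2] --00*, --01*, -00-*, -1-0, -10-*, 0-0-*, 01--, 1-0-*
[col 3] --0-
Prime implicants: --0-, -1-0, 01--, 10-1

NONE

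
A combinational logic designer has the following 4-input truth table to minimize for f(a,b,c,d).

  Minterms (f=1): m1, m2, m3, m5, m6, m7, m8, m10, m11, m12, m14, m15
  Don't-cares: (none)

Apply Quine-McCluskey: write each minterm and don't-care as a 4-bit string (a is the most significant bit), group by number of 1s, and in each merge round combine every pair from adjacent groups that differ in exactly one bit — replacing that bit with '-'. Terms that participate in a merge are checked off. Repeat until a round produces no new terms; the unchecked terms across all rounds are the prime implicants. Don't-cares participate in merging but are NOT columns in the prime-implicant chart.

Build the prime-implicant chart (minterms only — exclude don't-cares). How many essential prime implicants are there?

Round 0: 0001✓ 0010✓ 0011✓ 0101✓ 0110✓ 0111✓ 1000✓ 1010✓ 1011✓ 1100✓ 1110✓ 1111✓
Round 1: -010✓ -011✓ -110✓ -111✓ 0-01✓ 0-10✓ 0-11✓ 00-1✓ 001-✓ 01-1✓ 011-✓ 1-00✓ 1-10✓ 1-11✓ 10-0✓ 101-✓ 11-0✓ 111-✓
Round 2: --10✓ --11✓ -01-✓ -11-✓ 0--1 0-1-✓ 1--0 1-1-✓
Round 3: --1-
PIs = {--1-, 0--1, 1--0}
Coverage chart:
  m1: 0--1 ←essential
  m2: --1- ←essential
  m3: --1-,0--1
  m5: 0--1 ←essential
  m6: --1- ←essential
  m7: --1-,0--1
  m8: 1--0 ←essential
  m10: --1-,1--0
  m11: --1- ←essential
  m12: 1--0 ←essential
  m14: --1-,1--0
  m15: --1- ←essential
Essential: --1-, 0--1, 1--0

3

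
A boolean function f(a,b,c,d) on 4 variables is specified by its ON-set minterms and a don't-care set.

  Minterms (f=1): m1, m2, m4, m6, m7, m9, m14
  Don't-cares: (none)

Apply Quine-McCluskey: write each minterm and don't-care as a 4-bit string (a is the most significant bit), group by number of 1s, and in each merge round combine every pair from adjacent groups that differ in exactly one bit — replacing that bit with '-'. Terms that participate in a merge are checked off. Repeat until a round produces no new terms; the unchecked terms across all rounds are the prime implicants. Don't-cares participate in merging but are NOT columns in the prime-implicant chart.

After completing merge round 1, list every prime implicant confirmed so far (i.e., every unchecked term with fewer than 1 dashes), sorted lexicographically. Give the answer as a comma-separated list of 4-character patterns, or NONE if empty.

NONE

[col 0] 0001*, 0010*, 0100*, 0110*, 0111*, 1001*, 1110*
[col 1] -001, -110, 0-10, 01-0, 011-
Prime implicants: -001, -110, 0-10, 01-0, 011-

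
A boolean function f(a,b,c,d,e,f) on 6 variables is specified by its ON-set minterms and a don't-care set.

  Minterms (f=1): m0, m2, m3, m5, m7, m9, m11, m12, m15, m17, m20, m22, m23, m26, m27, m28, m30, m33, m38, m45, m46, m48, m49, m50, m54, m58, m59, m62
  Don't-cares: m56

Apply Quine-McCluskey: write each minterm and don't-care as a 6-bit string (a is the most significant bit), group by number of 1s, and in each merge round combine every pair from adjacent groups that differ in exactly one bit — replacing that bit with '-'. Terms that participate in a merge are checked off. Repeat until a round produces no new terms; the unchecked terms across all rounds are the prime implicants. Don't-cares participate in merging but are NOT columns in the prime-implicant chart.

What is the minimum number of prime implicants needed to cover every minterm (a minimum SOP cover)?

Round 0: 000000✓ 000010✓ 000011✓ 000101✓ 000111✓ 001001✓ 001011✓ 001100✓ 001111✓ 010001✓ 010100✓ 010110✓ 010111✓ 011010✓ 011011✓ 011100✓ 011110✓ 100001✓ 100110✓ 101101 101110✓ 110000✓ 110001✓ 110010✓ 110110✓ 111000✓ 111010✓ 111011✓ 111110✓
Round 1: -10001 -10110✓ -11010✓ -11011✓ -11110✓ 0-0111 0-1011 0-1100 00-011✓ 00-111✓ 000-11✓ 0000-0 00001- 0001-1 001-11✓ 0010-1 01-100✓ 01-110✓ 0101-0✓ 01011- 011-10✓ 01101-✓ 0111-0✓ 1-0001 1-0110✓ 1-1110✓ 10-110✓ 11-000✓ 11-010✓ 11-110✓ 110-10✓ 1100-0✓ 11000- 111-10✓ 1110-0✓ 11101-✓
Round 2: -1-110 -11-10 -1101- 00--11 01-1-0 1--110 11--10 11-0-0
PIs = {-1-110, -10001, -11-10, -1101-, 0-0111, 0-1011, 0-1100, 00--11, 0000-0, 00001-, 0001-1, 0010-1, 01-1-0, 01011-, 1--110, 1-0001, 101101, 11--10, 11-0-0, 11000-}
Coverage chart:
  m0: 0000-0 ←essential
  m2: 0000-0,00001-
  m3: 00--11,00001-
  m5: 0001-1 ←essential
  m7: 0-0111,00--11,0001-1
  m9: 0010-1 ←essential
  m11: 0-1011,00--11,0010-1
  m12: 0-1100 ←essential
  m15: 00--11 ←essential
  m17: -10001 ←essential
  m20: 01-1-0 ←essential
  m22: -1-110,01-1-0,01011-
  m23: 0-0111,01011-
  m26: -11-10,-1101-
  m27: -1101-,0-1011
  m28: 0-1100,01-1-0
  m30: -1-110,-11-10,01-1-0
  m33: 1-0001 ←essential
  m38: 1--110 ←essential
  m45: 101101 ←essential
  m46: 1--110 ←essential
  m48: 11-0-0,11000-
  m49: -10001,1-0001,11000-
  m50: 11--10,11-0-0
  m54: -1-110,1--110,11--10
  m58: -11-10,-1101-,11--10,11-0-0
  m59: -1101- ←essential
  m62: -1-110,-11-10,1--110,11--10
Essential: -10001, -1101-, 0-1100, 00--11, 0000-0, 0001-1, 0010-1, 01-1-0, 1--110, 1-0001, 101101
Petrick residual → 0-0111, 11-0-0
Min cover (13 terms): bc'd'e'f + bcd'e + a'c'def + a'cde'f' + a'b'ef + a'b'c'd'f' + a'b'c'df + a'b'cd'f + a'bdf' + adef' + ac'd'e'f + ab'cde'f + abd'f'

13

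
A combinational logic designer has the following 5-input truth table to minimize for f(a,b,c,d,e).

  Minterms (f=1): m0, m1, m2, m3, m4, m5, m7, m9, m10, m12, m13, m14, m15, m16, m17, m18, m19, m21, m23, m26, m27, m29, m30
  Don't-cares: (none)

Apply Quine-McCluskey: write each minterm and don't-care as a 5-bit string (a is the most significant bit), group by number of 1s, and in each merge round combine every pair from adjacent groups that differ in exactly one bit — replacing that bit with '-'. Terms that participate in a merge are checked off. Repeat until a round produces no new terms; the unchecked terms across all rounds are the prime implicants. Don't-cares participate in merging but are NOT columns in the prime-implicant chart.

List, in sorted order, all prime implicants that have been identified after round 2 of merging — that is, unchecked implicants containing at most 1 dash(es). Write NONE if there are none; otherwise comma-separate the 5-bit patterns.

Round 0: 00000✓ 00001✓ 00010✓ 00011✓ 00100✓ 00101✓ 00111✓ 01001✓ 01010✓ 01100✓ 01101✓ 01110✓ 01111✓ 10000✓ 10001✓ 10010✓ 10011✓ 10101✓ 10111✓ 11010✓ 11011✓ 11101✓ 11110✓
Round 1: -0000✓ -0001✓ -0010✓ -0011✓ -0101✓ -0111✓ -1010✓ -1101✓ -1110✓ 0-001✓ 0-010✓ 0-100✓ 0-101✓ 0-111✓ 00-00✓ 00-01✓ 00-11✓ 000-0✓ 000-1✓ 0000-✓ 0001-✓ 001-1✓ 0010-✓ 01-01✓ 01-10✓ 011-0✓ 011-1✓ 0110-✓ 0111-✓ 1-010✓ 1-011✓ 1-101✓ 10-01✓ 10-11✓ 100-0✓ 100-1✓ 1000-✓ 1001-✓ 101-1✓ 11-10✓ 1101-✓
Round 2: --010 --101 -0-01✓ -0-11✓ -00-0✓ -00-1✓ -000-✓ -001-✓ -01-1✓ -1-10 0--01 0-1-1 0-10- 00--1✓ 00-0- 000--✓ 011-- 1-01- 10--1✓ 100--✓
Round 3: -0--1 -00--
PIs = {--010, --101, -0--1, -00--, -1-10, 0--01, 0-1-1, 0-10-, 00-0-, 011--, 1-01-}

NONE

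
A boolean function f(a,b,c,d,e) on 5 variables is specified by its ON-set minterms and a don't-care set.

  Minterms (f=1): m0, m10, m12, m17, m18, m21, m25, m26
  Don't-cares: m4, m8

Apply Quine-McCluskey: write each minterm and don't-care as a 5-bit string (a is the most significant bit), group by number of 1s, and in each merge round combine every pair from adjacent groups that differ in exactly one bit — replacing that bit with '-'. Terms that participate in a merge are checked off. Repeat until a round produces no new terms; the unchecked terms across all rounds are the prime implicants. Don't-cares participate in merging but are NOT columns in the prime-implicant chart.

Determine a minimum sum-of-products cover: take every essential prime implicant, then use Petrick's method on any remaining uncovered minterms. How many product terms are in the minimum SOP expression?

Round 0: 00000✓ 00100✓ 01000✓ 01010✓ 01100✓ 10001✓ 10010✓ 10101✓ 11001✓ 11010✓
Round 1: -1010 0-000✓ 0-100✓ 00-00✓ 01-00✓ 010-0 1-001 1-010 10-01
Round 2: 0--00
PIs = {-1010, 0--00, 010-0, 1-001, 1-010, 10-01}
Coverage chart:
  m0: 0--00 ←essential
  m10: -1010,010-0
  m12: 0--00 ←essential
  m17: 1-001,10-01
  m18: 1-010 ←essential
  m21: 10-01 ←essential
  m25: 1-001 ←essential
  m26: -1010,1-010
Essential: 0--00, 1-001, 1-010, 10-01
Petrick residual → -1010
Min cover (5 terms): bc'de' + a'd'e' + ac'd'e + ac'de' + ab'd'e

5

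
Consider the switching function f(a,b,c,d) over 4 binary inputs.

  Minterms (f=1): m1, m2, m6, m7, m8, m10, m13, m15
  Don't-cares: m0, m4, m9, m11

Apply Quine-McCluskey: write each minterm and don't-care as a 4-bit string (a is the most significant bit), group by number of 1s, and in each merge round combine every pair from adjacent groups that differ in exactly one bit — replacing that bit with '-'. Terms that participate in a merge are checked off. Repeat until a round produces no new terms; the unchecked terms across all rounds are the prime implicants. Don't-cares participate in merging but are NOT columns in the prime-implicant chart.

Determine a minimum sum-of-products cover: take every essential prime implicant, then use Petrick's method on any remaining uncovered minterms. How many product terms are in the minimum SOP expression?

[col 0] 0000*, 0001*, 0010*, 0100*, 0110*, 0111*, 1000*, 1001*, 1010*, 1011*, 1101*, 1111*
[col 1] -000*, -001*, -010*, -111, 0-00*, 0-10*, 00-0*, 000-*, 01-0*, 011-, 1-01*, 1-11*, 10-0*, 10-1*, 100-*, 101-*, 11-1*
[col 2] -0-0, -00-, 0--0, 1--1, 10--
Prime implicants: -0-0, -00-, -111, 0--0, 011-, 1--1, 10--
PI chart (minterm → PIs covering it):
  1 | -00-  (sole → essential)
  2 | -0-0,0--0
  6 | 0--0,011-
  7 | -111,011-
  8 | -0-0,-00-,10--
  10 | -0-0,10--
  13 | 1--1  (sole → essential)
  15 | -111,1--1
Essential prime implicants: -00-, 1--1
Petrick residual → -0-0, 011-
Minimum SOP uses 4 PIs: b'd' + b'c' + a'bc + ad

4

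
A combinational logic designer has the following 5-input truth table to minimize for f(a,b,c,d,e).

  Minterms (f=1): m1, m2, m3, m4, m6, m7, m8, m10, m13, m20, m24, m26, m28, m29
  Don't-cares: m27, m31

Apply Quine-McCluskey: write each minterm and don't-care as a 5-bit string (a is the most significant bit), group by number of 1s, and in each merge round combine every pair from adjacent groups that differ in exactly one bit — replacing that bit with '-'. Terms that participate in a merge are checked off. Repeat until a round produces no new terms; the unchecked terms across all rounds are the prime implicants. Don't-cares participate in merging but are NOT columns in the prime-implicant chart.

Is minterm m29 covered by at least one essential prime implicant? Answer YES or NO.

[col 0] 00001*, 00010*, 00011*, 00100*, 00110*, 00111*, 01000*, 01010*, 01101*, 10100*, 11000*, 11010*, 11011*, 11100*, 11101*, 11111*
[col 1] -0100, -1000*, -1010*, -1101, 0-010, 00-10*, 00-11*, 000-1, 0001-*, 001-0, 0011-*, 010-0*, 1-100, 11-00, 11-11, 110-0*, 1101-, 111-1, 1110-
[col 2] -10-0, 00-1-
Prime implicants: -0100, -10-0, -1101, 0-010, 00-1-, 000-1, 001-0, 1-100, 11-00, 11-11, 1101-, 111-1, 1110-
PI chart (minterm → PIs covering it):
  1 | 000-1  (sole → essential)
  2 | 0-010,00-1-
  3 | 00-1-,000-1
  4 | -0100,001-0
  6 | 00-1-,001-0
  7 | 00-1-  (sole → essential)
  8 | -10-0  (sole → essential)
  10 | -10-0,0-010
  13 | -1101  (sole → essential)
  20 | -0100,1-100
  24 | -10-0,11-00
  26 | -10-0,1101-
  28 | 1-100,11-00,1110-
  29 | -1101,111-1,1110-
Essential prime implicants: -10-0, -1101, 00-1-, 000-1

YES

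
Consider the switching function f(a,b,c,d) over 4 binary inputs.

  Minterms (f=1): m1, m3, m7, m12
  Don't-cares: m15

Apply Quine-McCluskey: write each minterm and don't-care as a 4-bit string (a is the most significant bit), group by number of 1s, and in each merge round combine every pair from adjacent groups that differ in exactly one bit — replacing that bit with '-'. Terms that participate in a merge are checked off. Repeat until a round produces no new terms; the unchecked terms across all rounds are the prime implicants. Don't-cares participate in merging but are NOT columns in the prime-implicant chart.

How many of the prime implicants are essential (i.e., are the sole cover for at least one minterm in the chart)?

2

[col 0] 0001*, 0011*, 0111*, 1100, 1111*
[col 1] -111, 0-11, 00-1
Prime implicants: -111, 0-11, 00-1, 1100
PI chart (minterm → PIs covering it):
  1 | 00-1  (sole → essential)
  3 | 0-11,00-1
  7 | -111,0-11
  12 | 1100  (sole → essential)
Essential prime implicants: 00-1, 1100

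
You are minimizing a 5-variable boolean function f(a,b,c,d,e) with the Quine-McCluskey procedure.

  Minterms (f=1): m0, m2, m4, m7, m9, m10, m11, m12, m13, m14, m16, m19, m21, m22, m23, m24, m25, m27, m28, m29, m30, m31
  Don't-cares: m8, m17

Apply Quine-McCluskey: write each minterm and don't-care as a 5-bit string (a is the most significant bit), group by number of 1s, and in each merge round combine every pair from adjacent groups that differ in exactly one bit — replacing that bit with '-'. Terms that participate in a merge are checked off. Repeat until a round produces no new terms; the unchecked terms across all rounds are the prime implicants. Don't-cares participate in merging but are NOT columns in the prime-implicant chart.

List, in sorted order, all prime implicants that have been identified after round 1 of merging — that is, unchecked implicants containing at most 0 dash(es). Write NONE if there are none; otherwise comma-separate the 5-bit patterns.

[col 0] 00000*, 00010*, 00100*, 00111*, 01000*, 01001*, 01010*, 01011*, 01100*, 01101*, 01110*, 10000*, 10001*, 10011*, 10101*, 10110*, 10111*, 11000*, 11001*, 11011*, 11100*, 11101*, 11110*, 11111*
[col 1] -0000*, -0111, -1000*, -1001*, -1011*, -1100*, -1101*, -1110*, 0-000*, 0-010*, 0-100*, 00-00*, 000-0*, 01-00*, 01-01*, 01-10*, 010-0*, 010-1*, 0100-*, 0101-*, 011-0*, 0110-*, 1-000*, 1-001*, 1-011*, 1-101*, 1-110*, 1-111*, 10-01*, 10-11*, 100-1*, 1000-*, 101-1*, 1011-*, 11-00*, 11-01*, 11-11*, 110-1*, 1100-*, 111-0*, 111-1*, 1110-*, 1111-*
[col 2] --000, -1-00*, -1-01*, -10-1, -100-*, -11-0, -110-*, 0--00, 0-0-0, 01--0, 01-0-*, 010--, 1--01*, 1--11*, 1-0-1*, 1-00-, 1-1-1*, 1-11-, 10--1*, 11--1*, 11-0-*, 111--
[col 3] -1-0-, 1---1
Prime implicants: --000, -0111, -1-0-, -10-1, -11-0, 0--00, 0-0-0, 01--0, 010--, 1---1, 1-00-, 1-11-, 111--

NONE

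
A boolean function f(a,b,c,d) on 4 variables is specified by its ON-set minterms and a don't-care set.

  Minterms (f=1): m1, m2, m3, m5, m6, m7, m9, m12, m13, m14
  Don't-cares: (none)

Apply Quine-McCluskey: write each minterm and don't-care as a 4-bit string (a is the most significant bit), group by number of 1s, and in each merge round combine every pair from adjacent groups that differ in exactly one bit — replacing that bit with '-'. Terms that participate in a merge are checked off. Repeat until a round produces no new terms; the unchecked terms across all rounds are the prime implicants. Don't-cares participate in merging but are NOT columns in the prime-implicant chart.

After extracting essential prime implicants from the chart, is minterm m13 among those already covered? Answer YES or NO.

size-2^0 implicants → 0001(✓)  0010(✓)  0011(✓)  0101(✓)  0110(✓)  0111(✓)  1001(✓)  1100(✓)  1101(✓)  1110(✓)
size-2^1 implicants → -001(✓)  -101(✓)  -110  0-01(✓)  0-10(✓)  0-11(✓)  00-1(✓)  001-(✓)  01-1(✓)  011-(✓)  1-01(✓)  11-0  110-
size-2^2 implicants → --01  0--1  0-1-
Unchecked terms (primes): --01, -110, 0--1, 0-1-, 11-0, 110-
Minterm coverage:
  m1 ⊆ --01,0--1
  m2 ⊆ 0-1- [E]
  m3 ⊆ 0--1,0-1-
  m5 ⊆ --01,0--1
  m6 ⊆ -110,0-1-
  m7 ⊆ 0--1,0-1-
  m9 ⊆ --01 [E]
  m12 ⊆ 11-0,110-
  m13 ⊆ --01,110-
  m14 ⊆ -110,11-0
E = {--01, 0-1-}

YES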